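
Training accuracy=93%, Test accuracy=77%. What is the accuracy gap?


Gap = train_accuracy - test_accuracy
= 93 - 77
= 16%
This gap suggests the model is overfitting.

16


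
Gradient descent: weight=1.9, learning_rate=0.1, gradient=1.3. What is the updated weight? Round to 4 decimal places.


w_new = w_old - lr * gradient
= 1.9 - 0.1 * 1.3
= 1.9 - (0.13)
= 1.7700

1.7700


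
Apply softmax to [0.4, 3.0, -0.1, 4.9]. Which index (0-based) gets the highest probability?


Softmax is a monotonic transformation, so it preserves the argmax.
We need to find the index of the maximum logit.
Index 0: 0.4
Index 1: 3.0
Index 2: -0.1
Index 3: 4.9
Maximum logit = 4.9 at index 3

3


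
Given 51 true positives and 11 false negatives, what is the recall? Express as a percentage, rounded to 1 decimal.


Recall = TP / (TP + FN) * 100
= 51 / (51 + 11)
= 51 / 62
= 0.8226
= 82.3%

82.3


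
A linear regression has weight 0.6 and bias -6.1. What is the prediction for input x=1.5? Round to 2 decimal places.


y = 0.6 * 1.5 + (-6.1)
= 0.9 + (-6.1)
= -5.20

-5.20


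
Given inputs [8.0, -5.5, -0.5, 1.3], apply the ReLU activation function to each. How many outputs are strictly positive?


ReLU(x) = max(0, x) for each element:
ReLU(8.0) = 8.0
ReLU(-5.5) = 0
ReLU(-0.5) = 0
ReLU(1.3) = 1.3
Active neurons (>0): 2

2


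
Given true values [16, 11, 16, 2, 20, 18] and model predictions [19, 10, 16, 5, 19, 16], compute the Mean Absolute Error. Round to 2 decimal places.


Absolute errors: [3, 1, 0, 3, 1, 2]
Sum of absolute errors = 10
MAE = 10 / 6 = 1.67

1.67


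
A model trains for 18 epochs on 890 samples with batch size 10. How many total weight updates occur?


Iterations per epoch = 890 / 10 = 89
Total updates = iterations_per_epoch * epochs
= 89 * 18
= 1602

1602


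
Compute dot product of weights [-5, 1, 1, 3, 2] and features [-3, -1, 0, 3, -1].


Element-wise products:
-5 * -3 = 15
1 * -1 = -1
1 * 0 = 0
3 * 3 = 9
2 * -1 = -2
Sum = 15 + -1 + 0 + 9 + -2
= 21

21


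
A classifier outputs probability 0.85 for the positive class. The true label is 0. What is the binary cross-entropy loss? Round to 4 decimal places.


For y=0: Loss = -log(1-p)
= -log(1 - 0.85)
= -log(0.15)
= -(-1.8971)
= 1.8971

1.8971


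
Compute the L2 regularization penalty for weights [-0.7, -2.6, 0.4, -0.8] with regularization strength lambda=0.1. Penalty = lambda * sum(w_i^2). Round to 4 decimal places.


Squaring each weight:
(-0.7)^2 = 0.49
(-2.6)^2 = 6.76
0.4^2 = 0.16
(-0.8)^2 = 0.64
Sum of squares = 8.05
Penalty = 0.1 * 8.05 = 0.8050

0.8050


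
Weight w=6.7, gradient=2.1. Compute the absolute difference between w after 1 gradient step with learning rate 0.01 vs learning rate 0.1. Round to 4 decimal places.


With lr=0.01: w_new = 6.7 - 0.01 * 2.1 = 6.679
With lr=0.1: w_new = 6.7 - 0.1 * 2.1 = 6.49
Absolute difference = |6.679 - 6.49|
= 0.1890

0.1890


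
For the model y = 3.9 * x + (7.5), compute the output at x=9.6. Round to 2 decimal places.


y = 3.9 * 9.6 + (7.5)
= 37.44 + (7.5)
= 44.94

44.94


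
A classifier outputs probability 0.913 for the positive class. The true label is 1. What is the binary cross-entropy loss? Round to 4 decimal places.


For y=1: Loss = -log(p)
= -log(0.913)
= -(-0.091)
= 0.0910

0.0910


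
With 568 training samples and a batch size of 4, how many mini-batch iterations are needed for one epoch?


Iterations per epoch = dataset_size / batch_size
= 568 / 4
= 142

142


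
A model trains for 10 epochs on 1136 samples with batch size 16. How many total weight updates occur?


Iterations per epoch = 1136 / 16 = 71
Total updates = iterations_per_epoch * epochs
= 71 * 10
= 710

710


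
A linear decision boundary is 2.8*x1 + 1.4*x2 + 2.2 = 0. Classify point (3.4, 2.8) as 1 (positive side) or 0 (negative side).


Compute 2.8 * 3.4 + 1.4 * 2.8 + 2.2
= 9.52 + 3.92 + 2.2
= 15.64
Since 15.64 >= 0, the point is on the positive side.

1


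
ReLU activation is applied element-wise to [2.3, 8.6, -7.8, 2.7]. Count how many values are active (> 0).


ReLU(x) = max(0, x) for each element:
ReLU(2.3) = 2.3
ReLU(8.6) = 8.6
ReLU(-7.8) = 0
ReLU(2.7) = 2.7
Active neurons (>0): 3

3


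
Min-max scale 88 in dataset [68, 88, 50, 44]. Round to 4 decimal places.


Min = 44, Max = 88
Range = 88 - 44 = 44
Scaled = (x - min) / (max - min)
= (88 - 44) / 44
= 44 / 44
= 1.0000

1.0000


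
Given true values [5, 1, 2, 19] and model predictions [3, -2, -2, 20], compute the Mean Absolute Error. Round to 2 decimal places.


Absolute errors: [2, 3, 4, 1]
Sum of absolute errors = 10
MAE = 10 / 4 = 2.50

2.50


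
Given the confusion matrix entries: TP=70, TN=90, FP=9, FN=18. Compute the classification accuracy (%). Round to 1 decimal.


Accuracy = (TP + TN) / (TP + TN + FP + FN) * 100
= (70 + 90) / (70 + 90 + 9 + 18)
= 160 / 187
= 0.8556
= 85.6%

85.6


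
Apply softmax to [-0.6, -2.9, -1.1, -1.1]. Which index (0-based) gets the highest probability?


Softmax is a monotonic transformation, so it preserves the argmax.
We need to find the index of the maximum logit.
Index 0: -0.6
Index 1: -2.9
Index 2: -1.1
Index 3: -1.1
Maximum logit = -0.6 at index 0

0


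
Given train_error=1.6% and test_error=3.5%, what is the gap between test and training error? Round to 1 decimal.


Generalization gap = test_error - train_error
= 3.5 - 1.6
= 1.9%
A small gap suggests good generalization.

1.9


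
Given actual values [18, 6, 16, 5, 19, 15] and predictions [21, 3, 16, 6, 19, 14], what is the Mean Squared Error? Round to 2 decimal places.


Differences: [-3, 3, 0, -1, 0, 1]
Squared errors: [9, 9, 0, 1, 0, 1]
Sum of squared errors = 20
MSE = 20 / 6 = 3.33

3.33


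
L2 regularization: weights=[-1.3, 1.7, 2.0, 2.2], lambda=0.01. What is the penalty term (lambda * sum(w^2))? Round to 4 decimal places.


Squaring each weight:
(-1.3)^2 = 1.69
1.7^2 = 2.89
2.0^2 = 4.0
2.2^2 = 4.84
Sum of squares = 13.42
Penalty = 0.01 * 13.42 = 0.1342

0.1342


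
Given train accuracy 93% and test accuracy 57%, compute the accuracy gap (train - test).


Gap = train_accuracy - test_accuracy
= 93 - 57
= 36%
This large gap strongly indicates overfitting.

36


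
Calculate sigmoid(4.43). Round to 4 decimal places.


sigmoid(z) = 1 / (1 + exp(-z))
exp(-(4.43)) = exp(-4.43) = 0.0119
1 + 0.0119 = 1.0119
1 / 1.0119 = 0.9882

0.9882


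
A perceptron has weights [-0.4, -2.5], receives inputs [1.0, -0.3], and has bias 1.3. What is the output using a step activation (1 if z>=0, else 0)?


z = w . x + b
= -0.4*1.0 + -2.5*-0.3 + 1.3
= -0.4 + 0.75 + 1.3
= 0.35 + 1.3
= 1.65
Since z = 1.65 >= 0, output = 1

1


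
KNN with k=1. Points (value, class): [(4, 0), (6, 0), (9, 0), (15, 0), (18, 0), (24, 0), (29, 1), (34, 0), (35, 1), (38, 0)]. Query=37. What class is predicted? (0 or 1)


Distances from query 37:
Point 38 (class 0): distance = 1
K=1 nearest neighbors: classes = [0]
Votes for class 1: 0 / 1
Majority vote => class 0

0


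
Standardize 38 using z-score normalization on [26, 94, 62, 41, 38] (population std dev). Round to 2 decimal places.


Mean = (26 + 94 + 62 + 41 + 38) / 5 = 52.2
Variance = sum((x_i - mean)^2) / n = 571.36
Std = sqrt(571.36) = 23.9031
Z = (x - mean) / std
= (38 - 52.2) / 23.9031
= -14.2 / 23.9031
= -0.59

-0.59


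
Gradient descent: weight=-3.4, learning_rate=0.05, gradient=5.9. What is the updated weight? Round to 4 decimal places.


w_new = w_old - lr * gradient
= -3.4 - 0.05 * 5.9
= -3.4 - (0.295)
= -3.6950

-3.6950


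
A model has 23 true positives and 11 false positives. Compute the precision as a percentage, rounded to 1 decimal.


Precision = TP / (TP + FP) * 100
= 23 / (23 + 11)
= 23 / 34
= 0.6765
= 67.6%

67.6


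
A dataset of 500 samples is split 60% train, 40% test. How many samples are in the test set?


Train samples = 500 * 60% = 300
Test samples = 500 - 300
= 200

200


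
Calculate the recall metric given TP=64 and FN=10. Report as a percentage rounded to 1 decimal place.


Recall = TP / (TP + FN) * 100
= 64 / (64 + 10)
= 64 / 74
= 0.8649
= 86.5%

86.5


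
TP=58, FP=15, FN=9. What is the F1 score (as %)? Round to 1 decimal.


Precision = TP / (TP + FP) = 58 / 73 = 0.7945
Recall = TP / (TP + FN) = 58 / 67 = 0.8657
F1 = 2 * P * R / (P + R)
= 2 * 0.7945 * 0.8657 / (0.7945 + 0.8657)
= 1.3756 / 1.6602
= 0.8286
As percentage: 82.9%

82.9


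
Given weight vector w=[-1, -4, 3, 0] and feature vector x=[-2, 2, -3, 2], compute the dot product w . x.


Element-wise products:
-1 * -2 = 2
-4 * 2 = -8
3 * -3 = -9
0 * 2 = 0
Sum = 2 + -8 + -9 + 0
= -15

-15


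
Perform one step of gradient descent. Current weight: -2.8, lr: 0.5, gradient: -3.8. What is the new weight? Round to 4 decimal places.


w_new = w_old - lr * gradient
= -2.8 - 0.5 * -3.8
= -2.8 - (-1.9)
= -0.9000

-0.9000


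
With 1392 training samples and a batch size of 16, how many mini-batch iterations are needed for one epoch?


Iterations per epoch = dataset_size / batch_size
= 1392 / 16
= 87

87


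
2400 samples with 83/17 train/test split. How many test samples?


Train samples = 2400 * 83% = 1992
Test samples = 2400 - 1992
= 408

408


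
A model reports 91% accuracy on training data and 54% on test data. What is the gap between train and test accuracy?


Gap = train_accuracy - test_accuracy
= 91 - 54
= 37%
This large gap strongly indicates overfitting.

37


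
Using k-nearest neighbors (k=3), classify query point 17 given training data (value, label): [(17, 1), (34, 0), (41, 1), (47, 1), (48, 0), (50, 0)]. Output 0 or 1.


Distances from query 17:
Point 17 (class 1): distance = 0
Point 34 (class 0): distance = 17
Point 41 (class 1): distance = 24
K=3 nearest neighbors: classes = [1, 0, 1]
Votes for class 1: 2 / 3
Majority vote => class 1

1


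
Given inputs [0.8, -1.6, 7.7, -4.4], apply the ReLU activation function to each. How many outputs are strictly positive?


ReLU(x) = max(0, x) for each element:
ReLU(0.8) = 0.8
ReLU(-1.6) = 0
ReLU(7.7) = 7.7
ReLU(-4.4) = 0
Active neurons (>0): 2

2


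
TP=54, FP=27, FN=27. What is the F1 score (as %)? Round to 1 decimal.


Precision = TP / (TP + FP) = 54 / 81 = 0.6667
Recall = TP / (TP + FN) = 54 / 81 = 0.6667
F1 = 2 * P * R / (P + R)
= 2 * 0.6667 * 0.6667 / (0.6667 + 0.6667)
= 0.8889 / 1.3333
= 0.6667
As percentage: 66.7%

66.7


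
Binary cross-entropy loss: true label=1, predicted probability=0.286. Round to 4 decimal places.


For y=1: Loss = -log(p)
= -log(0.286)
= -(-1.2518)
= 1.2518

1.2518


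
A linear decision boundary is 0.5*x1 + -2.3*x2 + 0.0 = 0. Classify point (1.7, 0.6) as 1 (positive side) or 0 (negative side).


Compute 0.5 * 1.7 + -2.3 * 0.6 + 0.0
= 0.85 + -1.38 + 0.0
= -0.53
Since -0.53 < 0, the point is on the negative side.

0


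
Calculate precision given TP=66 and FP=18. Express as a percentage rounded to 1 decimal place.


Precision = TP / (TP + FP) * 100
= 66 / (66 + 18)
= 66 / 84
= 0.7857
= 78.6%

78.6


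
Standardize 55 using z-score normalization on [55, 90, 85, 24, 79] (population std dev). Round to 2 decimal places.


Mean = (55 + 90 + 85 + 24 + 79) / 5 = 66.6
Variance = sum((x_i - mean)^2) / n = 597.84
Std = sqrt(597.84) = 24.4508
Z = (x - mean) / std
= (55 - 66.6) / 24.4508
= -11.6 / 24.4508
= -0.47

-0.47


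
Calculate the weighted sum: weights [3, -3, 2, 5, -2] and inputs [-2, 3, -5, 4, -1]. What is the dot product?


Element-wise products:
3 * -2 = -6
-3 * 3 = -9
2 * -5 = -10
5 * 4 = 20
-2 * -1 = 2
Sum = -6 + -9 + -10 + 20 + 2
= -3

-3


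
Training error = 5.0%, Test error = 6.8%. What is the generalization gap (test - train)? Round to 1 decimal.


Generalization gap = test_error - train_error
= 6.8 - 5.0
= 1.8%
A small gap suggests good generalization.

1.8


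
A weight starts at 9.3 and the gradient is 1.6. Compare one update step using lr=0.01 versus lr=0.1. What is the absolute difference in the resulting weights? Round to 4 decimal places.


With lr=0.01: w_new = 9.3 - 0.01 * 1.6 = 9.284
With lr=0.1: w_new = 9.3 - 0.1 * 1.6 = 9.14
Absolute difference = |9.284 - 9.14|
= 0.1440

0.1440


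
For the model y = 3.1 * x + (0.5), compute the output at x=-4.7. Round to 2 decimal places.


y = 3.1 * -4.7 + (0.5)
= -14.57 + (0.5)
= -14.07

-14.07


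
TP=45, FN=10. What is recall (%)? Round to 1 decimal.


Recall = TP / (TP + FN) * 100
= 45 / (45 + 10)
= 45 / 55
= 0.8182
= 81.8%

81.8


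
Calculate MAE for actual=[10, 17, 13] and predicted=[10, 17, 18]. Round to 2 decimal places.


Absolute errors: [0, 0, 5]
Sum of absolute errors = 5
MAE = 5 / 3 = 1.67

1.67


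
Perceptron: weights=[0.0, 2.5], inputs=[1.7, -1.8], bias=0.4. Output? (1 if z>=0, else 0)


z = w . x + b
= 0.0*1.7 + 2.5*-1.8 + 0.4
= 0.0 + -4.5 + 0.4
= -4.5 + 0.4
= -4.1
Since z = -4.1 < 0, output = 0

0


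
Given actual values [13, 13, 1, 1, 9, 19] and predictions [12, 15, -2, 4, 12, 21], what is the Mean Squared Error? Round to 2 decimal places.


Differences: [1, -2, 3, -3, -3, -2]
Squared errors: [1, 4, 9, 9, 9, 4]
Sum of squared errors = 36
MSE = 36 / 6 = 6.00

6.00


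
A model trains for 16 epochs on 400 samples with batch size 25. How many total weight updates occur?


Iterations per epoch = 400 / 25 = 16
Total updates = iterations_per_epoch * epochs
= 16 * 16
= 256

256


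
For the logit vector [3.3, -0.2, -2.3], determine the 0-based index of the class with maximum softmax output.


Softmax is a monotonic transformation, so it preserves the argmax.
We need to find the index of the maximum logit.
Index 0: 3.3
Index 1: -0.2
Index 2: -2.3
Maximum logit = 3.3 at index 0

0


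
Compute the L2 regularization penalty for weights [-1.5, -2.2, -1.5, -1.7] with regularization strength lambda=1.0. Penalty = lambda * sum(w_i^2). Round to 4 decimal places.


Squaring each weight:
(-1.5)^2 = 2.25
(-2.2)^2 = 4.84
(-1.5)^2 = 2.25
(-1.7)^2 = 2.89
Sum of squares = 12.23
Penalty = 1.0 * 12.23 = 12.2300

12.2300


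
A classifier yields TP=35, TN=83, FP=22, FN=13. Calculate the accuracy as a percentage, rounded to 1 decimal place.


Accuracy = (TP + TN) / (TP + TN + FP + FN) * 100
= (35 + 83) / (35 + 83 + 22 + 13)
= 118 / 153
= 0.7712
= 77.1%

77.1


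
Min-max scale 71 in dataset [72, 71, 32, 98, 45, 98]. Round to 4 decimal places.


Min = 32, Max = 98
Range = 98 - 32 = 66
Scaled = (x - min) / (max - min)
= (71 - 32) / 66
= 39 / 66
= 0.5909

0.5909


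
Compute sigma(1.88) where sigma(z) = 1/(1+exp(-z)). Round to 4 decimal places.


sigmoid(z) = 1 / (1 + exp(-z))
exp(-(1.88)) = exp(-1.88) = 0.1526
1 + 0.1526 = 1.1526
1 / 1.1526 = 0.8676

0.8676


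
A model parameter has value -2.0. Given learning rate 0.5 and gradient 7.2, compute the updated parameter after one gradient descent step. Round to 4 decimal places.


w_new = w_old - lr * gradient
= -2.0 - 0.5 * 7.2
= -2.0 - (3.6)
= -5.6000

-5.6000


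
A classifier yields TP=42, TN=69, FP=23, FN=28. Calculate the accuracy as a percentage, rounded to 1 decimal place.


Accuracy = (TP + TN) / (TP + TN + FP + FN) * 100
= (42 + 69) / (42 + 69 + 23 + 28)
= 111 / 162
= 0.6852
= 68.5%

68.5


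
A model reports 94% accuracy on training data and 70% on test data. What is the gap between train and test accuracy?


Gap = train_accuracy - test_accuracy
= 94 - 70
= 24%
This large gap strongly indicates overfitting.

24


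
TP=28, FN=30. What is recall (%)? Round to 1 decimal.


Recall = TP / (TP + FN) * 100
= 28 / (28 + 30)
= 28 / 58
= 0.4828
= 48.3%

48.3


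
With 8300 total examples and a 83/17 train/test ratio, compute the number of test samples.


Train samples = 8300 * 83% = 6889
Test samples = 8300 - 6889
= 1411

1411


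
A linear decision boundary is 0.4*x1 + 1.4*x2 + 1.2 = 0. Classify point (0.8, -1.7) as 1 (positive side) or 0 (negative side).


Compute 0.4 * 0.8 + 1.4 * -1.7 + 1.2
= 0.32 + -2.38 + 1.2
= -0.86
Since -0.86 < 0, the point is on the negative side.

0


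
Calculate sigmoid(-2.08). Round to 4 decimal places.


sigmoid(z) = 1 / (1 + exp(-z))
exp(-(-2.08)) = exp(2.08) = 8.0045
1 + 8.0045 = 9.0045
1 / 9.0045 = 0.1111

0.1111


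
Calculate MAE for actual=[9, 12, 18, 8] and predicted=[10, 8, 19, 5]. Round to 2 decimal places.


Absolute errors: [1, 4, 1, 3]
Sum of absolute errors = 9
MAE = 9 / 4 = 2.25

2.25


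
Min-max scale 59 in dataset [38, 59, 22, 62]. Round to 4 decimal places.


Min = 22, Max = 62
Range = 62 - 22 = 40
Scaled = (x - min) / (max - min)
= (59 - 22) / 40
= 37 / 40
= 0.9250

0.9250


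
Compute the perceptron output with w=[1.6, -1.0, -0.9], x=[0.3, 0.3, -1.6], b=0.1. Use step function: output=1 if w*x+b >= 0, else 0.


z = w . x + b
= 1.6*0.3 + -1.0*0.3 + -0.9*-1.6 + 0.1
= 0.48 + -0.3 + 1.44 + 0.1
= 1.62 + 0.1
= 1.72
Since z = 1.72 >= 0, output = 1

1


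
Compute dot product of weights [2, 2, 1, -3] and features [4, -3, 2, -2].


Element-wise products:
2 * 4 = 8
2 * -3 = -6
1 * 2 = 2
-3 * -2 = 6
Sum = 8 + -6 + 2 + 6
= 10

10


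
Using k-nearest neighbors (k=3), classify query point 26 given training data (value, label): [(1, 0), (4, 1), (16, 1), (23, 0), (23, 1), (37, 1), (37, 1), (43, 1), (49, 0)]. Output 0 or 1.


Distances from query 26:
Point 23 (class 0): distance = 3
Point 23 (class 1): distance = 3
Point 16 (class 1): distance = 10
K=3 nearest neighbors: classes = [0, 1, 1]
Votes for class 1: 2 / 3
Majority vote => class 1

1


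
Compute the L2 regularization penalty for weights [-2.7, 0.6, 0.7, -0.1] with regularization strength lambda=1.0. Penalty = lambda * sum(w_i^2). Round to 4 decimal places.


Squaring each weight:
(-2.7)^2 = 7.29
0.6^2 = 0.36
0.7^2 = 0.49
(-0.1)^2 = 0.01
Sum of squares = 8.15
Penalty = 1.0 * 8.15 = 8.1500

8.1500


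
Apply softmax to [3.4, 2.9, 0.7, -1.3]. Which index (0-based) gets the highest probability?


Softmax is a monotonic transformation, so it preserves the argmax.
We need to find the index of the maximum logit.
Index 0: 3.4
Index 1: 2.9
Index 2: 0.7
Index 3: -1.3
Maximum logit = 3.4 at index 0

0


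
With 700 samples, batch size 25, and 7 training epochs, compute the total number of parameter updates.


Iterations per epoch = 700 / 25 = 28
Total updates = iterations_per_epoch * epochs
= 28 * 7
= 196

196


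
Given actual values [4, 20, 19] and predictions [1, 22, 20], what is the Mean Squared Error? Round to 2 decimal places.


Differences: [3, -2, -1]
Squared errors: [9, 4, 1]
Sum of squared errors = 14
MSE = 14 / 3 = 4.67

4.67


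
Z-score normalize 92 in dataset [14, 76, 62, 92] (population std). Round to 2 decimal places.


Mean = (14 + 76 + 62 + 92) / 4 = 61.0
Variance = sum((x_i - mean)^2) / n = 849.0
Std = sqrt(849.0) = 29.1376
Z = (x - mean) / std
= (92 - 61.0) / 29.1376
= 31.0 / 29.1376
= 1.06

1.06


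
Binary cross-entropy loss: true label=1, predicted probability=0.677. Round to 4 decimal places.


For y=1: Loss = -log(p)
= -log(0.677)
= -(-0.3901)
= 0.3901

0.3901


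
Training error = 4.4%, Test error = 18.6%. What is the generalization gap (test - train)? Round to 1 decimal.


Generalization gap = test_error - train_error
= 18.6 - 4.4
= 14.2%
A large gap suggests overfitting.

14.2


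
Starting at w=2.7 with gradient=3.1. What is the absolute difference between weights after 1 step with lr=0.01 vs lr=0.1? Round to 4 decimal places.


With lr=0.01: w_new = 2.7 - 0.01 * 3.1 = 2.669
With lr=0.1: w_new = 2.7 - 0.1 * 3.1 = 2.39
Absolute difference = |2.669 - 2.39|
= 0.2790

0.2790


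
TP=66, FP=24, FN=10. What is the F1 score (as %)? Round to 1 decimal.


Precision = TP / (TP + FP) = 66 / 90 = 0.7333
Recall = TP / (TP + FN) = 66 / 76 = 0.8684
F1 = 2 * P * R / (P + R)
= 2 * 0.7333 * 0.8684 / (0.7333 + 0.8684)
= 1.2737 / 1.6018
= 0.7952
As percentage: 79.5%

79.5


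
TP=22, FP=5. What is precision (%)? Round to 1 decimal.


Precision = TP / (TP + FP) * 100
= 22 / (22 + 5)
= 22 / 27
= 0.8148
= 81.5%

81.5


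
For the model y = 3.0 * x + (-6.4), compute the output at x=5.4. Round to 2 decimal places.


y = 3.0 * 5.4 + (-6.4)
= 16.2 + (-6.4)
= 9.80

9.80


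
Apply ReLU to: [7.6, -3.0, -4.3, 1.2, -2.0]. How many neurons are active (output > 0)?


ReLU(x) = max(0, x) for each element:
ReLU(7.6) = 7.6
ReLU(-3.0) = 0
ReLU(-4.3) = 0
ReLU(1.2) = 1.2
ReLU(-2.0) = 0
Active neurons (>0): 2

2


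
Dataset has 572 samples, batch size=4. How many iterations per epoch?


Iterations per epoch = dataset_size / batch_size
= 572 / 4
= 143

143


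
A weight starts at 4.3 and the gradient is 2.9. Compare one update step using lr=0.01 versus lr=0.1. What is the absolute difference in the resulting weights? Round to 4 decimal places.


With lr=0.01: w_new = 4.3 - 0.01 * 2.9 = 4.271
With lr=0.1: w_new = 4.3 - 0.1 * 2.9 = 4.01
Absolute difference = |4.271 - 4.01|
= 0.2610

0.2610


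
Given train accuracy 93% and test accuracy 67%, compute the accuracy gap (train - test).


Gap = train_accuracy - test_accuracy
= 93 - 67
= 26%
This large gap strongly indicates overfitting.

26


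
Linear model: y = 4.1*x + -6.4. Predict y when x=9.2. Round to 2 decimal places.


y = 4.1 * 9.2 + (-6.4)
= 37.72 + (-6.4)
= 31.32

31.32


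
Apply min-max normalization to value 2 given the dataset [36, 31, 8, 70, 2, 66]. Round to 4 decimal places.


Min = 2, Max = 70
Range = 70 - 2 = 68
Scaled = (x - min) / (max - min)
= (2 - 2) / 68
= 0 / 68
= 0.0000

0.0000


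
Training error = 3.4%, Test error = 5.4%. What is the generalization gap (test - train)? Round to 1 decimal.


Generalization gap = test_error - train_error
= 5.4 - 3.4
= 2.0%
A moderate gap.

2.0


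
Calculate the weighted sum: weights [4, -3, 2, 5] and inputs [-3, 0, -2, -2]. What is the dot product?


Element-wise products:
4 * -3 = -12
-3 * 0 = 0
2 * -2 = -4
5 * -2 = -10
Sum = -12 + 0 + -4 + -10
= -26

-26


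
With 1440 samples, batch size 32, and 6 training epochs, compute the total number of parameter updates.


Iterations per epoch = 1440 / 32 = 45
Total updates = iterations_per_epoch * epochs
= 45 * 6
= 270

270


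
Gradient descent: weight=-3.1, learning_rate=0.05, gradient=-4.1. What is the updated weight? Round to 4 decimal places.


w_new = w_old - lr * gradient
= -3.1 - 0.05 * -4.1
= -3.1 - (-0.205)
= -2.8950

-2.8950


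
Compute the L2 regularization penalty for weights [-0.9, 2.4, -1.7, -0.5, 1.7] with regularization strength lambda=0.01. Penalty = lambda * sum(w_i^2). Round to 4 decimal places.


Squaring each weight:
(-0.9)^2 = 0.81
2.4^2 = 5.76
(-1.7)^2 = 2.89
(-0.5)^2 = 0.25
1.7^2 = 2.89
Sum of squares = 12.6
Penalty = 0.01 * 12.6 = 0.1260

0.1260


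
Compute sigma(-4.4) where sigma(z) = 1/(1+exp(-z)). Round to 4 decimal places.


sigmoid(z) = 1 / (1 + exp(-z))
exp(-(-4.4)) = exp(4.4) = 81.4509
1 + 81.4509 = 82.4509
1 / 82.4509 = 0.0121

0.0121


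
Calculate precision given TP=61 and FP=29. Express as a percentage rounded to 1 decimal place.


Precision = TP / (TP + FP) * 100
= 61 / (61 + 29)
= 61 / 90
= 0.6778
= 67.8%

67.8


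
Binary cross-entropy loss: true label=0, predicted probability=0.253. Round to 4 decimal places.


For y=0: Loss = -log(1-p)
= -log(1 - 0.253)
= -log(0.747)
= -(-0.2917)
= 0.2917

0.2917


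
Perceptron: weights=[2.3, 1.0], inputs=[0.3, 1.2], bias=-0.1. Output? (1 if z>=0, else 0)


z = w . x + b
= 2.3*0.3 + 1.0*1.2 + -0.1
= 0.69 + 1.2 + -0.1
= 1.89 + -0.1
= 1.79
Since z = 1.79 >= 0, output = 1

1


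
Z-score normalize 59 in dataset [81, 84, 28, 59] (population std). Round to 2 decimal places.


Mean = (81 + 84 + 28 + 59) / 4 = 63.0
Variance = sum((x_i - mean)^2) / n = 501.5
Std = sqrt(501.5) = 22.3942
Z = (x - mean) / std
= (59 - 63.0) / 22.3942
= -4.0 / 22.3942
= -0.18

-0.18


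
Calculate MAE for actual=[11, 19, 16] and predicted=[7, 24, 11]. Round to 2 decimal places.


Absolute errors: [4, 5, 5]
Sum of absolute errors = 14
MAE = 14 / 3 = 4.67

4.67


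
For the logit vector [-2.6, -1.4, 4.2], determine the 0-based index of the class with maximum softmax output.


Softmax is a monotonic transformation, so it preserves the argmax.
We need to find the index of the maximum logit.
Index 0: -2.6
Index 1: -1.4
Index 2: 4.2
Maximum logit = 4.2 at index 2

2


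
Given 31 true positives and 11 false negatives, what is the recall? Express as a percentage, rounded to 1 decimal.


Recall = TP / (TP + FN) * 100
= 31 / (31 + 11)
= 31 / 42
= 0.7381
= 73.8%

73.8


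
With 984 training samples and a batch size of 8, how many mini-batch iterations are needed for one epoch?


Iterations per epoch = dataset_size / batch_size
= 984 / 8
= 123

123


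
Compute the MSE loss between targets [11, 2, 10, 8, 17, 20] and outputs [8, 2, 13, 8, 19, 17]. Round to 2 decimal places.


Differences: [3, 0, -3, 0, -2, 3]
Squared errors: [9, 0, 9, 0, 4, 9]
Sum of squared errors = 31
MSE = 31 / 6 = 5.17

5.17


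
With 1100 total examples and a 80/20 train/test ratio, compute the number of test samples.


Train samples = 1100 * 80% = 880
Test samples = 1100 - 880
= 220

220


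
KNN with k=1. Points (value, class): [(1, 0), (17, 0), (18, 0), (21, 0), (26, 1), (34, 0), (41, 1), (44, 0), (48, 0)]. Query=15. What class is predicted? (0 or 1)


Distances from query 15:
Point 17 (class 0): distance = 2
K=1 nearest neighbors: classes = [0]
Votes for class 1: 0 / 1
Majority vote => class 0

0


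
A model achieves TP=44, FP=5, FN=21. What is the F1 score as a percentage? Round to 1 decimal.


Precision = TP / (TP + FP) = 44 / 49 = 0.898
Recall = TP / (TP + FN) = 44 / 65 = 0.6769
F1 = 2 * P * R / (P + R)
= 2 * 0.898 * 0.6769 / (0.898 + 0.6769)
= 1.2157 / 1.5749
= 0.7719
As percentage: 77.2%

77.2


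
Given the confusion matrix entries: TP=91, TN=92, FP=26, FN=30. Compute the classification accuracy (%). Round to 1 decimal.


Accuracy = (TP + TN) / (TP + TN + FP + FN) * 100
= (91 + 92) / (91 + 92 + 26 + 30)
= 183 / 239
= 0.7657
= 76.6%

76.6


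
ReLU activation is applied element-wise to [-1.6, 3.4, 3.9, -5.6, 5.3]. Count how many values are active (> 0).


ReLU(x) = max(0, x) for each element:
ReLU(-1.6) = 0
ReLU(3.4) = 3.4
ReLU(3.9) = 3.9
ReLU(-5.6) = 0
ReLU(5.3) = 5.3
Active neurons (>0): 3

3


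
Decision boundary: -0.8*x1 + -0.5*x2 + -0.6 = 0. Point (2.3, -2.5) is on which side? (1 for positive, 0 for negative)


Compute -0.8 * 2.3 + -0.5 * -2.5 + -0.6
= -1.84 + 1.25 + -0.6
= -1.19
Since -1.19 < 0, the point is on the negative side.

0


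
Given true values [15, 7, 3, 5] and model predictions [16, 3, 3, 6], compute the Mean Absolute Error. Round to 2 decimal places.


Absolute errors: [1, 4, 0, 1]
Sum of absolute errors = 6
MAE = 6 / 4 = 1.50

1.50


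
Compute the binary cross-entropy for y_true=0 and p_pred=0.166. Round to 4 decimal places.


For y=0: Loss = -log(1-p)
= -log(1 - 0.166)
= -log(0.834)
= -(-0.1815)
= 0.1815

0.1815


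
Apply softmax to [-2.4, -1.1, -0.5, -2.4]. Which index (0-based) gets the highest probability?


Softmax is a monotonic transformation, so it preserves the argmax.
We need to find the index of the maximum logit.
Index 0: -2.4
Index 1: -1.1
Index 2: -0.5
Index 3: -2.4
Maximum logit = -0.5 at index 2

2


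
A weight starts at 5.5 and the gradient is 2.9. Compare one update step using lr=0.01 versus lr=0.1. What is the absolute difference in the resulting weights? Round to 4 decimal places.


With lr=0.01: w_new = 5.5 - 0.01 * 2.9 = 5.471
With lr=0.1: w_new = 5.5 - 0.1 * 2.9 = 5.21
Absolute difference = |5.471 - 5.21|
= 0.2610

0.2610


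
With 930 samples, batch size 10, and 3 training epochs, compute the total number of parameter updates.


Iterations per epoch = 930 / 10 = 93
Total updates = iterations_per_epoch * epochs
= 93 * 3
= 279

279


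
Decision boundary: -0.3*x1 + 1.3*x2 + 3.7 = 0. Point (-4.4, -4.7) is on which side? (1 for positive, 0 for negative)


Compute -0.3 * -4.4 + 1.3 * -4.7 + 3.7
= 1.32 + -6.11 + 3.7
= -1.09
Since -1.09 < 0, the point is on the negative side.

0


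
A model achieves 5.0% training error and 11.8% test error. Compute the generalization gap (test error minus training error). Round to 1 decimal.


Generalization gap = test_error - train_error
= 11.8 - 5.0
= 6.8%
A moderate gap.

6.8


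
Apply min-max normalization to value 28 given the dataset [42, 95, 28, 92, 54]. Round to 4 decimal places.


Min = 28, Max = 95
Range = 95 - 28 = 67
Scaled = (x - min) / (max - min)
= (28 - 28) / 67
= 0 / 67
= 0.0000

0.0000


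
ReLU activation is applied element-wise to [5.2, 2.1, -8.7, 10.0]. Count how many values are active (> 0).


ReLU(x) = max(0, x) for each element:
ReLU(5.2) = 5.2
ReLU(2.1) = 2.1
ReLU(-8.7) = 0
ReLU(10.0) = 10.0
Active neurons (>0): 3

3


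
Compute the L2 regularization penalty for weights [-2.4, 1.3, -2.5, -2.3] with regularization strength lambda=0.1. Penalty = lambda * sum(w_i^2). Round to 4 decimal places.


Squaring each weight:
(-2.4)^2 = 5.76
1.3^2 = 1.69
(-2.5)^2 = 6.25
(-2.3)^2 = 5.29
Sum of squares = 18.99
Penalty = 0.1 * 18.99 = 1.8990

1.8990


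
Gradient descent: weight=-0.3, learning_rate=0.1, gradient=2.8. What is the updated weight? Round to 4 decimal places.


w_new = w_old - lr * gradient
= -0.3 - 0.1 * 2.8
= -0.3 - (0.28)
= -0.5800

-0.5800


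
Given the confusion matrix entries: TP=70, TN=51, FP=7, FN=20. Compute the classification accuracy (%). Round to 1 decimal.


Accuracy = (TP + TN) / (TP + TN + FP + FN) * 100
= (70 + 51) / (70 + 51 + 7 + 20)
= 121 / 148
= 0.8176
= 81.8%

81.8


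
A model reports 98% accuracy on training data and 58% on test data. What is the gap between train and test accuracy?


Gap = train_accuracy - test_accuracy
= 98 - 58
= 40%
This large gap strongly indicates overfitting.

40


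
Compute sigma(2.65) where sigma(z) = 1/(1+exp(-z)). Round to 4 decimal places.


sigmoid(z) = 1 / (1 + exp(-z))
exp(-(2.65)) = exp(-2.65) = 0.0707
1 + 0.0707 = 1.0707
1 / 1.0707 = 0.9340

0.9340


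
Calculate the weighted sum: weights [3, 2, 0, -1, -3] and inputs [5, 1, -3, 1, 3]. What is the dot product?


Element-wise products:
3 * 5 = 15
2 * 1 = 2
0 * -3 = 0
-1 * 1 = -1
-3 * 3 = -9
Sum = 15 + 2 + 0 + -1 + -9
= 7

7


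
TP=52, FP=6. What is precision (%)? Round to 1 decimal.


Precision = TP / (TP + FP) * 100
= 52 / (52 + 6)
= 52 / 58
= 0.8966
= 89.7%

89.7


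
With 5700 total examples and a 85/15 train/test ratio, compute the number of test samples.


Train samples = 5700 * 85% = 4845
Test samples = 5700 - 4845
= 855

855


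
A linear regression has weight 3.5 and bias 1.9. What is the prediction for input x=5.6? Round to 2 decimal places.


y = 3.5 * 5.6 + (1.9)
= 19.6 + (1.9)
= 21.50

21.50


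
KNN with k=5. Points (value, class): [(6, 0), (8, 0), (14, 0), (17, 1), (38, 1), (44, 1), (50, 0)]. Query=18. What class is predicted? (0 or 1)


Distances from query 18:
Point 17 (class 1): distance = 1
Point 14 (class 0): distance = 4
Point 8 (class 0): distance = 10
Point 6 (class 0): distance = 12
Point 38 (class 1): distance = 20
K=5 nearest neighbors: classes = [1, 0, 0, 0, 1]
Votes for class 1: 2 / 5
Majority vote => class 0

0


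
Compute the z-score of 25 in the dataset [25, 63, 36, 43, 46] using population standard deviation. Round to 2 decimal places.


Mean = (25 + 63 + 36 + 43 + 46) / 5 = 42.6
Variance = sum((x_i - mean)^2) / n = 156.24
Std = sqrt(156.24) = 12.4996
Z = (x - mean) / std
= (25 - 42.6) / 12.4996
= -17.6 / 12.4996
= -1.41

-1.41


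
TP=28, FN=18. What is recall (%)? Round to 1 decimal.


Recall = TP / (TP + FN) * 100
= 28 / (28 + 18)
= 28 / 46
= 0.6087
= 60.9%

60.9


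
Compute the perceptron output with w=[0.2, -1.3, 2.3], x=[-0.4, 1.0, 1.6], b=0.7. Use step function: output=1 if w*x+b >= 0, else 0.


z = w . x + b
= 0.2*-0.4 + -1.3*1.0 + 2.3*1.6 + 0.7
= -0.08 + -1.3 + 3.68 + 0.7
= 2.3 + 0.7
= 3.0
Since z = 3.0 >= 0, output = 1

1


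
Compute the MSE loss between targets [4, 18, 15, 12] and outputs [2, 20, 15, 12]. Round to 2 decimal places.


Differences: [2, -2, 0, 0]
Squared errors: [4, 4, 0, 0]
Sum of squared errors = 8
MSE = 8 / 4 = 2.00

2.00


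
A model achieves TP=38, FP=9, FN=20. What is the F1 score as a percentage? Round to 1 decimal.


Precision = TP / (TP + FP) = 38 / 47 = 0.8085
Recall = TP / (TP + FN) = 38 / 58 = 0.6552
F1 = 2 * P * R / (P + R)
= 2 * 0.8085 * 0.6552 / (0.8085 + 0.6552)
= 1.0594 / 1.4637
= 0.7238
As percentage: 72.4%

72.4


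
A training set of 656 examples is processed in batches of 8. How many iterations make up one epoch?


Iterations per epoch = dataset_size / batch_size
= 656 / 8
= 82

82


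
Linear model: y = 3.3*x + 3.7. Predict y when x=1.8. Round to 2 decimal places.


y = 3.3 * 1.8 + (3.7)
= 5.94 + (3.7)
= 9.64

9.64


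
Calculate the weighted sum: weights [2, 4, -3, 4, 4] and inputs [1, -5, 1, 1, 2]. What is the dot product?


Element-wise products:
2 * 1 = 2
4 * -5 = -20
-3 * 1 = -3
4 * 1 = 4
4 * 2 = 8
Sum = 2 + -20 + -3 + 4 + 8
= -9

-9


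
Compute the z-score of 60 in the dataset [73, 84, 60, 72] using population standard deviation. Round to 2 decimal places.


Mean = (73 + 84 + 60 + 72) / 4 = 72.25
Variance = sum((x_i - mean)^2) / n = 72.1875
Std = sqrt(72.1875) = 8.4963
Z = (x - mean) / std
= (60 - 72.25) / 8.4963
= -12.25 / 8.4963
= -1.44

-1.44


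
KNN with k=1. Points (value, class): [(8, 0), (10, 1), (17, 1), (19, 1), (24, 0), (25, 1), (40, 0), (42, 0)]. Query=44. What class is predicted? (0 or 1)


Distances from query 44:
Point 42 (class 0): distance = 2
K=1 nearest neighbors: classes = [0]
Votes for class 1: 0 / 1
Majority vote => class 0

0


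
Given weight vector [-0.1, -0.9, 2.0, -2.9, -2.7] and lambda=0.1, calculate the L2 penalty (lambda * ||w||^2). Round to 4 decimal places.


Squaring each weight:
(-0.1)^2 = 0.01
(-0.9)^2 = 0.81
2.0^2 = 4.0
(-2.9)^2 = 8.41
(-2.7)^2 = 7.29
Sum of squares = 20.52
Penalty = 0.1 * 20.52 = 2.0520

2.0520


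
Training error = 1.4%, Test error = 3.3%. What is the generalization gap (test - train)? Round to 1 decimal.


Generalization gap = test_error - train_error
= 3.3 - 1.4
= 1.9%
A small gap suggests good generalization.

1.9


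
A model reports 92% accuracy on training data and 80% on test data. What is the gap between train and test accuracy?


Gap = train_accuracy - test_accuracy
= 92 - 80
= 12%
This gap suggests the model is overfitting.

12


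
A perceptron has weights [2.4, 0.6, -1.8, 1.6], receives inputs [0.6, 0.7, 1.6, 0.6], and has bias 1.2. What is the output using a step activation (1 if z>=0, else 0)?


z = w . x + b
= 2.4*0.6 + 0.6*0.7 + -1.8*1.6 + 1.6*0.6 + 1.2
= 1.44 + 0.42 + -2.88 + 0.96 + 1.2
= -0.06 + 1.2
= 1.14
Since z = 1.14 >= 0, output = 1

1


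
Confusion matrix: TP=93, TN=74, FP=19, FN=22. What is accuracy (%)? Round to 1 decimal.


Accuracy = (TP + TN) / (TP + TN + FP + FN) * 100
= (93 + 74) / (93 + 74 + 19 + 22)
= 167 / 208
= 0.8029
= 80.3%

80.3


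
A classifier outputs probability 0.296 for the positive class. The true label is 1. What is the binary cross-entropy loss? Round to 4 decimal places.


For y=1: Loss = -log(p)
= -log(0.296)
= -(-1.2174)
= 1.2174

1.2174


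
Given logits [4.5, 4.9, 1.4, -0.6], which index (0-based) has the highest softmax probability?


Softmax is a monotonic transformation, so it preserves the argmax.
We need to find the index of the maximum logit.
Index 0: 4.5
Index 1: 4.9
Index 2: 1.4
Index 3: -0.6
Maximum logit = 4.9 at index 1

1


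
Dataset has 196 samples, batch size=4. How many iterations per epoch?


Iterations per epoch = dataset_size / batch_size
= 196 / 4
= 49

49


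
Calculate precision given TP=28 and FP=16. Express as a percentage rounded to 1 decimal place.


Precision = TP / (TP + FP) * 100
= 28 / (28 + 16)
= 28 / 44
= 0.6364
= 63.6%

63.6


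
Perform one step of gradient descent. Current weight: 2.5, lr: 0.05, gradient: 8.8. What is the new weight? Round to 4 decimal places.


w_new = w_old - lr * gradient
= 2.5 - 0.05 * 8.8
= 2.5 - (0.44)
= 2.0600

2.0600


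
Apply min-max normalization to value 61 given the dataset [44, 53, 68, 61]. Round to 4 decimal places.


Min = 44, Max = 68
Range = 68 - 44 = 24
Scaled = (x - min) / (max - min)
= (61 - 44) / 24
= 17 / 24
= 0.7083

0.7083


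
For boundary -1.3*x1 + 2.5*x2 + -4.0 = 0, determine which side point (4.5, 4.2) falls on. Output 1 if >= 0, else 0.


Compute -1.3 * 4.5 + 2.5 * 4.2 + -4.0
= -5.85 + 10.5 + -4.0
= 0.65
Since 0.65 >= 0, the point is on the positive side.

1


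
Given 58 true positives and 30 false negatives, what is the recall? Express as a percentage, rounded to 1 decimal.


Recall = TP / (TP + FN) * 100
= 58 / (58 + 30)
= 58 / 88
= 0.6591
= 65.9%

65.9


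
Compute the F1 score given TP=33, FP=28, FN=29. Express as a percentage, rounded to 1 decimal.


Precision = TP / (TP + FP) = 33 / 61 = 0.541
Recall = TP / (TP + FN) = 33 / 62 = 0.5323
F1 = 2 * P * R / (P + R)
= 2 * 0.541 * 0.5323 / (0.541 + 0.5323)
= 0.5759 / 1.0732
= 0.5366
As percentage: 53.7%

53.7


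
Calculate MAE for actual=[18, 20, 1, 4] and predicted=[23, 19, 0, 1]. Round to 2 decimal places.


Absolute errors: [5, 1, 1, 3]
Sum of absolute errors = 10
MAE = 10 / 4 = 2.50

2.50


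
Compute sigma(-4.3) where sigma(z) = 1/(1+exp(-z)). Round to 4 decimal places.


sigmoid(z) = 1 / (1 + exp(-z))
exp(-(-4.3)) = exp(4.3) = 73.6998
1 + 73.6998 = 74.6998
1 / 74.6998 = 0.0134

0.0134


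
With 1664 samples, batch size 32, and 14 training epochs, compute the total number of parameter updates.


Iterations per epoch = 1664 / 32 = 52
Total updates = iterations_per_epoch * epochs
= 52 * 14
= 728

728


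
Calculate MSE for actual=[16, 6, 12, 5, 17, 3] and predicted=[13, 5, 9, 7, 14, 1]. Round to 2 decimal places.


Differences: [3, 1, 3, -2, 3, 2]
Squared errors: [9, 1, 9, 4, 9, 4]
Sum of squared errors = 36
MSE = 36 / 6 = 6.00

6.00


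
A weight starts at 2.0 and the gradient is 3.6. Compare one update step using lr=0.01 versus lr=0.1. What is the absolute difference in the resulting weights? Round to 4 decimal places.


With lr=0.01: w_new = 2.0 - 0.01 * 3.6 = 1.964
With lr=0.1: w_new = 2.0 - 0.1 * 3.6 = 1.64
Absolute difference = |1.964 - 1.64|
= 0.3240

0.3240


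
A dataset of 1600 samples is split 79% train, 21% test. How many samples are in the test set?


Train samples = 1600 * 79% = 1264
Test samples = 1600 - 1264
= 336

336


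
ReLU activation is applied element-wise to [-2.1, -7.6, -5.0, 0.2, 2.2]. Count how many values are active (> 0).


ReLU(x) = max(0, x) for each element:
ReLU(-2.1) = 0
ReLU(-7.6) = 0
ReLU(-5.0) = 0
ReLU(0.2) = 0.2
ReLU(2.2) = 2.2
Active neurons (>0): 2

2


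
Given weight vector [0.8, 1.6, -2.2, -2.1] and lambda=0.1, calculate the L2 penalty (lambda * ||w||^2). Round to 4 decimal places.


Squaring each weight:
0.8^2 = 0.64
1.6^2 = 2.56
(-2.2)^2 = 4.84
(-2.1)^2 = 4.41
Sum of squares = 12.45
Penalty = 0.1 * 12.45 = 1.2450

1.2450


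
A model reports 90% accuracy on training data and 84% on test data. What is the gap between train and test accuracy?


Gap = train_accuracy - test_accuracy
= 90 - 84
= 6%
This moderate gap may indicate mild overfitting.

6


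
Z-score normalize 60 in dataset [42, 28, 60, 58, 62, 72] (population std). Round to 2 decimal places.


Mean = (42 + 28 + 60 + 58 + 62 + 72) / 6 = 53.6667
Variance = sum((x_i - mean)^2) / n = 209.8889
Std = sqrt(209.8889) = 14.4875
Z = (x - mean) / std
= (60 - 53.6667) / 14.4875
= 6.3333 / 14.4875
= 0.44

0.44


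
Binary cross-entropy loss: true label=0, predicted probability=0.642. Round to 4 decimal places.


For y=0: Loss = -log(1-p)
= -log(1 - 0.642)
= -log(0.358)
= -(-1.0272)
= 1.0272

1.0272
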